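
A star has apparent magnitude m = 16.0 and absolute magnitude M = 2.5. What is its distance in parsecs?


d = 10^((m - M + 5)/5) = 10^((16.0 - 2.5 + 5)/5) = 5011.8723

5011.8723 pc


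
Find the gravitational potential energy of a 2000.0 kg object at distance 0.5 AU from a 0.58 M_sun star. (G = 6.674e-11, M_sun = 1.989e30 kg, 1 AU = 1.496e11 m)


M = 0.58 * 1.989e30 kg = 1.15362e+30 kg; r = 0.5 AU * 1.496e11 m/AU = 7.48e+10 m. U = -GM*m/r = -(6.674e-11 * 1.15362e+30 * 2000.0) / 7.48e+10 = -2.059e+12

-2.059e+12 J


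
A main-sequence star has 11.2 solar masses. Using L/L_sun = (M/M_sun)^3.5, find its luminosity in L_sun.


L/L_sun = (M/M_sun)^3.5 = 11.2^3.5 = 4701.7884

4701.7884 L_sun


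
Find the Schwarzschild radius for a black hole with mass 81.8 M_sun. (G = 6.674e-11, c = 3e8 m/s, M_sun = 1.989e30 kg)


M = 81.8 * 1.989e30 kg = 1.627002e+32 kg. rs = 2GM/c^2 = 2 * 6.674e-11 * 1.627002e+32 / (3e8)^2 = 241302.4744

241302.4744 m


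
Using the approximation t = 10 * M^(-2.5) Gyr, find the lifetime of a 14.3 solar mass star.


t = 10 * M^(-2.5) = 10 * 14.3^(-2.5) = 0.0129

0.0129 Gyr


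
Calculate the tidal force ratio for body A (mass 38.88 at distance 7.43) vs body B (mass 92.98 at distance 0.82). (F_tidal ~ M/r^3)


Ratio = (M1/r1^3) / (M2/r2^3) = (38.88/7.43^3) / (92.98/0.82^3) = 5.621e-04

5.621e-04


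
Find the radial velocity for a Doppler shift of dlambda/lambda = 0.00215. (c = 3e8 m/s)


v = (dlambda/lambda) * c = 0.00215 * 3e8 = 645000.0

645000.0 m/s


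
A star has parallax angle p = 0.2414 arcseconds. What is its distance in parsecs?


d = 1/p = 1/0.2414 = 4.1425

4.1425 pc


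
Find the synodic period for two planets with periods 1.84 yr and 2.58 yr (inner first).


1/P_syn = |1/P1 - 1/P2| = |1/1.84 - 1/2.58| => P_syn = 6.4151

6.4151 years


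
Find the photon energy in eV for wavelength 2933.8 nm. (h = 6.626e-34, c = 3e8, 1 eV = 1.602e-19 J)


E = hc/lambda = 6.626e-34 * 3e8 / 2.934e-06 = 6.776e-20 J = 0.4229 eV

0.4229 eV


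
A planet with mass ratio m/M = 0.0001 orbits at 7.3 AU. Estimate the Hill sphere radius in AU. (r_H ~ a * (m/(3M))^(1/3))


r_H = a * (m/3M)^(1/3) = 7.3 * (0.0001/3)^(1/3) = 0.2349

0.2349 AU


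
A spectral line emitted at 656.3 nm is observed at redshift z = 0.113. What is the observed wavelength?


lam_obs = lam_emit * (1 + z) = 656.3 * (1 + 0.113) = 730.4619

730.4619 nm


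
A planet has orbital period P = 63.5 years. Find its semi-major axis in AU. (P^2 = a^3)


a = P^(2/3) = 63.5^(2/3) = 15.9166

15.9166 AU


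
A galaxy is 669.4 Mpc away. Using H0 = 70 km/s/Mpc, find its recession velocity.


v = H0 * d = 70 * 669.4 = 46858.0

46858.0 km/s


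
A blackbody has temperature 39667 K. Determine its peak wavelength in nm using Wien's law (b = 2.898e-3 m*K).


lam_max = b / T = 2.898e-3 / 39667 = 7.306e-08 m = 73.0582 nm

73.0582 nm


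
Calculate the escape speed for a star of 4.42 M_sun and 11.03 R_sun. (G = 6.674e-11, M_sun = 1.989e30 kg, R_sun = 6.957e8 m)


M = 4.42 * 1.989e30 kg = 8.79138e+30 kg; R = 11.03 * 6.957e8 m = 7.673571e+09 m. v_esc = sqrt(2GM/R) = sqrt(2 * 6.674e-11 * 8.79138e+30 / 7.673571e+09) = 391055.0218

391055.0218 m/s


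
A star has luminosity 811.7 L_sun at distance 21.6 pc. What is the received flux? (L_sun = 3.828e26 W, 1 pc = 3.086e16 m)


F = L / (4*pi*d^2) = 3.107e+29 / (4*pi*(6.666e+17)^2) = 5.565e-08

5.565e-08 W/m^2


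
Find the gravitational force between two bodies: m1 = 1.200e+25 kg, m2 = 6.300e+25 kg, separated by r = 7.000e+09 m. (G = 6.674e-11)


F = G*m1*m2/r^2 = 6.674e-11 * 1.200e+25 * 6.300e+25 / (7.000e+09)^2 = 6.674e-11 * 7.560e+50 / 4.900e+19 = 1.030e+21

1.030e+21 N


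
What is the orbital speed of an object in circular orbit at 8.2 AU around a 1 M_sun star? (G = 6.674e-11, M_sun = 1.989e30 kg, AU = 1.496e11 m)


v = sqrt(GM/r) = sqrt(6.674e-11 * 1.989e+30 / 1.227e+12) = 10402.5011

10402.5011 m/s


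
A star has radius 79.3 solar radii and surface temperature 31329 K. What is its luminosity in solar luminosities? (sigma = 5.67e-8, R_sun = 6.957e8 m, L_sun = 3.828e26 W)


R = 79.3 * 6.957e8 m = 5.516901e+10 m. L = 4*pi*R^2*sigma*T^4 = 4*pi*(5.516901e+10)^2 * 5.67e-8 * 31329^4 = 2.089149095e+33 W. L/L_sun = 2.089149095e+33 / 3.828e26 = 5.458e+06

5.458e+06 L_sun


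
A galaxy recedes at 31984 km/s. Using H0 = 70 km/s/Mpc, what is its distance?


d = v / H0 = 31984 / 70 = 456.9143

456.9143 Mpc


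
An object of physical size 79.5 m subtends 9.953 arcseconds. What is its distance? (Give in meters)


D = size / theta_rad, theta_rad = 9.953 * pi/(180*3600) = 4.825e-05, D = 1.648e+06

1.648e+06 m


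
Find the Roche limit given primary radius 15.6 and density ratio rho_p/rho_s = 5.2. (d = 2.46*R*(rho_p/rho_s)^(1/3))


d_Roche = 2.46 * 15.6 * 5.2^(1/3) = 66.4856

66.4856


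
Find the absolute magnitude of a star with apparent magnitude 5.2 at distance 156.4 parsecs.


M = m - 5*log10(d) + 5 = 5.2 - 5*log10(156.4) + 5 = -0.7712

-0.7712


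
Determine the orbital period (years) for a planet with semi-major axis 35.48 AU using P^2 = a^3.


P = a^(3/2) = 35.48^1.5 = 211.3369

211.3369 years


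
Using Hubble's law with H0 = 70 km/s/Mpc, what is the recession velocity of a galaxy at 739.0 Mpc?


v = H0 * d = 70 * 739.0 = 51730.0

51730.0 km/s


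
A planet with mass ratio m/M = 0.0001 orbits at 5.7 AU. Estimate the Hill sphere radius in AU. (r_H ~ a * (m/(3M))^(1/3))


r_H = a * (m/3M)^(1/3) = 5.7 * (0.0001/3)^(1/3) = 0.1834

0.1834 AU


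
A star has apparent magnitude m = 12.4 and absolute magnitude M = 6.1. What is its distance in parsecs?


d = 10^((m - M + 5)/5) = 10^((12.4 - 6.1 + 5)/5) = 181.9701

181.9701 pc


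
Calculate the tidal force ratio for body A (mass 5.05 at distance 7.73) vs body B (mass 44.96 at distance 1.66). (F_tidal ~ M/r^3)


Ratio = (M1/r1^3) / (M2/r2^3) = (5.05/7.73^3) / (44.96/1.66^3) = 0.0011

0.0011


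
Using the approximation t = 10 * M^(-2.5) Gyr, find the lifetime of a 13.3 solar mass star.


t = 10 * M^(-2.5) = 10 * 13.3^(-2.5) = 0.0155

0.0155 Gyr


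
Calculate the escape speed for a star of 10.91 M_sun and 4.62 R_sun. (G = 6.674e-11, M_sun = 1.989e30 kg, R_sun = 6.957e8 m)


M = 10.91 * 1.989e30 kg = 2.169999e+31 kg; R = 4.62 * 6.957e8 m = 3.214134e+09 m. v_esc = sqrt(2GM/R) = sqrt(2 * 6.674e-11 * 2.169999e+31 / 3.214134e+09) = 949305.2362

949305.2362 m/s


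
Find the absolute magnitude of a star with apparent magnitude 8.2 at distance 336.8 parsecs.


M = m - 5*log10(d) + 5 = 8.2 - 5*log10(336.8) + 5 = 0.5631

0.5631


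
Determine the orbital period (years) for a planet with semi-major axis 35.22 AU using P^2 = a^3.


P = a^(3/2) = 35.22^1.5 = 209.0182

209.0182 years


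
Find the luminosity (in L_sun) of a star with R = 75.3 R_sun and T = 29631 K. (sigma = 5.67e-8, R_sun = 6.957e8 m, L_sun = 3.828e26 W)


R = 75.3 * 6.957e8 m = 5.238621e+10 m. L = 4*pi*R^2*sigma*T^4 = 4*pi*(5.238621e+10)^2 * 5.67e-8 * 29631^4 = 1.507343096e+33 W. L/L_sun = 1.507343096e+33 / 3.828e26 = 3.938e+06

3.938e+06 L_sun


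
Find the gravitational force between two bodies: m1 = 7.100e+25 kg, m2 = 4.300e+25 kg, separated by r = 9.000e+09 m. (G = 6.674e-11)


F = G*m1*m2/r^2 = 6.674e-11 * 7.100e+25 * 4.300e+25 / (9.000e+09)^2 = 6.674e-11 * 3.053e+51 / 8.100e+19 = 2.516e+21

2.516e+21 N


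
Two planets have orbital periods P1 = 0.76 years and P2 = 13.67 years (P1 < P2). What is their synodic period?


1/P_syn = |1/P1 - 1/P2| = |1/0.76 - 1/13.67| => P_syn = 0.8047

0.8047 years


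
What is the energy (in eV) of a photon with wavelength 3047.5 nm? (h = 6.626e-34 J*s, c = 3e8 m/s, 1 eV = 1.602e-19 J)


E = hc/lambda = 6.626e-34 * 3e8 / 3.048e-06 = 6.523e-20 J = 0.4072 eV

0.4072 eV


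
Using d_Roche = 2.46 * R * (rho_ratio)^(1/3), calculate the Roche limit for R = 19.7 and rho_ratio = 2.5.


d_Roche = 2.46 * 19.7 * 2.5^(1/3) = 65.7731

65.7731


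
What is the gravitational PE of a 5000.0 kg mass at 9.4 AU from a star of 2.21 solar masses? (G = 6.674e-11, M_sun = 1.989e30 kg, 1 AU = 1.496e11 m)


M = 2.21 * 1.989e30 kg = 4.39569e+30 kg; r = 9.4 AU * 1.496e11 m/AU = 1.40624e+12 m. U = -GM*m/r = -(6.674e-11 * 4.39569e+30 * 5000.0) / 1.40624e+12 = -1.043e+12

-1.043e+12 J


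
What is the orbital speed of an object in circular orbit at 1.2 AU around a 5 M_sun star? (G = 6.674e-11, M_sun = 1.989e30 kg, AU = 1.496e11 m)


v = sqrt(GM/r) = sqrt(6.674e-11 * 9.945e+30 / 1.795e+11) = 60804.9695

60804.9695 m/s


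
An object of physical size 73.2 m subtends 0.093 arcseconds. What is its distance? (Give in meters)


D = size / theta_rad, theta_rad = 0.093 * pi/(180*3600) = 4.509e-07, D = 1.624e+08

1.624e+08 m


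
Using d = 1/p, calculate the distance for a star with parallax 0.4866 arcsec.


d = 1/p = 1/0.4866 = 2.0551

2.0551 pc


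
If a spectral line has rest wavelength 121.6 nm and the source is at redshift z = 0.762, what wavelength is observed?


lam_obs = lam_emit * (1 + z) = 121.6 * (1 + 0.762) = 214.2592

214.2592 nm


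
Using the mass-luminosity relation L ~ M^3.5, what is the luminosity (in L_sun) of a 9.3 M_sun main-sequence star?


L/L_sun = (M/M_sun)^3.5 = 9.3^3.5 = 2452.9592

2452.9592 L_sun


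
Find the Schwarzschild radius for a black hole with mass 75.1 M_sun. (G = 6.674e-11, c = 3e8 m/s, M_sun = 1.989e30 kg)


M = 75.1 * 1.989e30 kg = 1.493739e+32 kg. rs = 2GM/c^2 = 2 * 6.674e-11 * 1.493739e+32 / (3e8)^2 = 221538.0908

221538.0908 m


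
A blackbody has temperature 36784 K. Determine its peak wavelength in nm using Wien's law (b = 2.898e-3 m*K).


lam_max = b / T = 2.898e-3 / 36784 = 7.878e-08 m = 78.7843 nm

78.7843 nm


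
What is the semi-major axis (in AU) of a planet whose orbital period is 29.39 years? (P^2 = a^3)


a = P^(2/3) = 29.39^(2/3) = 9.5236

9.5236 AU


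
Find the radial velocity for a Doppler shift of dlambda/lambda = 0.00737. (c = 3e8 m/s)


v = (dlambda/lambda) * c = 0.00737 * 3e8 = 2.211e+06

2.211e+06 m/s


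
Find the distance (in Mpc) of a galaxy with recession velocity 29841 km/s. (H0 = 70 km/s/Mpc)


d = v / H0 = 29841 / 70 = 426.3

426.3 Mpc


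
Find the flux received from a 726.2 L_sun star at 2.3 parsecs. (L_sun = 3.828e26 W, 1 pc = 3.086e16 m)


F = L / (4*pi*d^2) = 2.780e+29 / (4*pi*(7.098e+16)^2) = 4.391e-06

4.391e-06 W/m^2


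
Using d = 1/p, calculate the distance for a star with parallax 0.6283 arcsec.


d = 1/p = 1/0.6283 = 1.5916

1.5916 pc


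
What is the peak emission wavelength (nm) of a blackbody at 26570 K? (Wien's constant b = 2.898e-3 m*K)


lam_max = b / T = 2.898e-3 / 26570 = 1.091e-07 m = 109.0704 nm

109.0704 nm


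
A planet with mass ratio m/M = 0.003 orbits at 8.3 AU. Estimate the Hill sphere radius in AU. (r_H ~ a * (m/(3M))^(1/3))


r_H = a * (m/3M)^(1/3) = 8.3 * (0.003/3)^(1/3) = 0.83

0.83 AU


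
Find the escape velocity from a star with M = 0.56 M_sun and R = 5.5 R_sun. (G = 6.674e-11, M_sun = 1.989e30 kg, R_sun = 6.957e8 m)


M = 0.56 * 1.989e30 kg = 1.11384e+30 kg; R = 5.5 * 6.957e8 m = 3.82635e+09 m. v_esc = sqrt(2GM/R) = sqrt(2 * 6.674e-11 * 1.11384e+30 / 3.82635e+09) = 197118.3965

197118.3965 m/s


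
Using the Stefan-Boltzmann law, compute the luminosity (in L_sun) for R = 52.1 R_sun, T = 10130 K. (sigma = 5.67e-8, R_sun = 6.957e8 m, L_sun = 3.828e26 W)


R = 52.1 * 6.957e8 m = 3.624597e+10 m. L = 4*pi*R^2*sigma*T^4 = 4*pi*(3.624597e+10)^2 * 5.67e-8 * 10130^4 = 9.857122588e+30 W. L/L_sun = 9.857122588e+30 / 3.828e26 = 25750.059

25750.059 L_sun


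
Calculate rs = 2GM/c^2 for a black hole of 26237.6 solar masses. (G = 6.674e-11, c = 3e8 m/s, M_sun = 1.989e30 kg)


M = 26237.6 * 1.989e30 kg = 5.21865864e+34 kg. rs = 2GM/c^2 = 2 * 6.674e-11 * 5.21865864e+34 / (3e8)^2 = 7.740e+07

7.740e+07 m


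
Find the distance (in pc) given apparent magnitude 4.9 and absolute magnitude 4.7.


d = 10^((m - M + 5)/5) = 10^((4.9 - 4.7 + 5)/5) = 10.9648

10.9648 pc


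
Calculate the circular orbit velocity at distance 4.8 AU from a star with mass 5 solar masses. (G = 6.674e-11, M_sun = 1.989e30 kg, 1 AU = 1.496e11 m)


v = sqrt(GM/r) = sqrt(6.674e-11 * 9.945e+30 / 7.181e+11) = 30402.4848

30402.4848 m/s


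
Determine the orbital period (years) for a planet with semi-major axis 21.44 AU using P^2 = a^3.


P = a^(3/2) = 21.44^1.5 = 99.2744

99.2744 years


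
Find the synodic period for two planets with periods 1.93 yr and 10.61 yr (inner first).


1/P_syn = |1/P1 - 1/P2| = |1/1.93 - 1/10.61| => P_syn = 2.3591

2.3591 years


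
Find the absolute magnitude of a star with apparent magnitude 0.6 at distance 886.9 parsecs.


M = m - 5*log10(d) + 5 = 0.6 - 5*log10(886.9) + 5 = -9.1394

-9.1394


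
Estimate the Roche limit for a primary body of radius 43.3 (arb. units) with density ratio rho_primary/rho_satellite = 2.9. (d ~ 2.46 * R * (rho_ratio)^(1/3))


d_Roche = 2.46 * 43.3 * 2.9^(1/3) = 151.8993

151.8993


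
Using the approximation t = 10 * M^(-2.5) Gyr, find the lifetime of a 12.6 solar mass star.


t = 10 * M^(-2.5) = 10 * 12.6^(-2.5) = 0.0177

0.0177 Gyr


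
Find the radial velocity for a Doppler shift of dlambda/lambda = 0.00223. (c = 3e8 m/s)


v = (dlambda/lambda) * c = 0.00223 * 3e8 = 669000.0

669000.0 m/s


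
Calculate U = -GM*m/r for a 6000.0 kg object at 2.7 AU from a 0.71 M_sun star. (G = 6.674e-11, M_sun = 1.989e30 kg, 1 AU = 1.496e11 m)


M = 0.71 * 1.989e30 kg = 1.41219e+30 kg; r = 2.7 AU * 1.496e11 m/AU = 4.0392e+11 m. U = -GM*m/r = -(6.674e-11 * 1.41219e+30 * 6000.0) / 4.0392e+11 = -1.400e+12

-1.400e+12 J


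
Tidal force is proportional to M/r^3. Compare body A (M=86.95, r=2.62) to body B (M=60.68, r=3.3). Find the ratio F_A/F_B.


Ratio = (M1/r1^3) / (M2/r2^3) = (86.95/2.62^3) / (60.68/3.3^3) = 2.8633

2.8633


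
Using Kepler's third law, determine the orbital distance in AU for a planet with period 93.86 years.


a = P^(2/3) = 93.86^(2/3) = 20.6532

20.6532 AU


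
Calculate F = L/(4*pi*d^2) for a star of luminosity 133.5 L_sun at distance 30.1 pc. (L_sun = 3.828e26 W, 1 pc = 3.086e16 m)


F = L / (4*pi*d^2) = 5.110e+28 / (4*pi*(9.289e+17)^2) = 4.713e-09

4.713e-09 W/m^2


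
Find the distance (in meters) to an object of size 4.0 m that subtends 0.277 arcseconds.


D = size / theta_rad, theta_rad = 0.277 * pi/(180*3600) = 1.343e-06, D = 2.979e+06

2.979e+06 m


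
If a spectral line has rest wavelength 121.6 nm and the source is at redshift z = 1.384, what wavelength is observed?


lam_obs = lam_emit * (1 + z) = 121.6 * (1 + 1.384) = 289.8944

289.8944 nm


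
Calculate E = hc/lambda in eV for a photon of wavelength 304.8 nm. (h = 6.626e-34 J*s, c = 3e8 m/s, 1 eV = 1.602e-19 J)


E = hc/lambda = 6.626e-34 * 3e8 / 3.048e-07 = 6.522e-19 J = 4.0709 eV

4.0709 eV


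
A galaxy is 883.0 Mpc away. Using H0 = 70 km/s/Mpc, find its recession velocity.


v = H0 * d = 70 * 883.0 = 61810.0

61810.0 km/s


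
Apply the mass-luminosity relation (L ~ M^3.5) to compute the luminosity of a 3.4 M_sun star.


L/L_sun = (M/M_sun)^3.5 = 3.4^3.5 = 72.473

72.473 L_sun


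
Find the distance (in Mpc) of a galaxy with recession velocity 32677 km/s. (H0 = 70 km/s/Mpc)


d = v / H0 = 32677 / 70 = 466.8143

466.8143 Mpc


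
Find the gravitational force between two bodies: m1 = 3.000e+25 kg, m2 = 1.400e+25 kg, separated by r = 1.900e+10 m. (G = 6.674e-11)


F = G*m1*m2/r^2 = 6.674e-11 * 3.000e+25 * 1.400e+25 / (1.900e+10)^2 = 6.674e-11 * 4.200e+50 / 3.610e+20 = 7.765e+19

7.765e+19 N


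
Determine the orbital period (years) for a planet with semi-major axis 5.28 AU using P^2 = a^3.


P = a^(3/2) = 5.28^1.5 = 12.1325

12.1325 years


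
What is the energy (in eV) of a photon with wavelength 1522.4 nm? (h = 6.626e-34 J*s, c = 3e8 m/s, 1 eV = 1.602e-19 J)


E = hc/lambda = 6.626e-34 * 3e8 / 1.522e-06 = 1.306e-19 J = 0.815 eV

0.815 eV


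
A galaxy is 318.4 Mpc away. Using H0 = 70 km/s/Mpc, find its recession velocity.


v = H0 * d = 70 * 318.4 = 22288.0

22288.0 km/s


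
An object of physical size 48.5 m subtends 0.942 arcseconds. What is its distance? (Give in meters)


D = size / theta_rad, theta_rad = 0.942 * pi/(180*3600) = 4.567e-06, D = 1.062e+07

1.062e+07 m


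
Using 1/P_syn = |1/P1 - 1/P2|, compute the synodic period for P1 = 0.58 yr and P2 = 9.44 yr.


1/P_syn = |1/P1 - 1/P2| = |1/0.58 - 1/9.44| => P_syn = 0.618

0.618 years


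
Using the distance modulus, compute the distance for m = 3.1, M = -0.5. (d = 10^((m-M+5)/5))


d = 10^((m - M + 5)/5) = 10^((3.1 - -0.5 + 5)/5) = 52.4807

52.4807 pc


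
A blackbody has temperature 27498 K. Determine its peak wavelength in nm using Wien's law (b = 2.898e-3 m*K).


lam_max = b / T = 2.898e-3 / 27498 = 1.054e-07 m = 105.3895 nm

105.3895 nm


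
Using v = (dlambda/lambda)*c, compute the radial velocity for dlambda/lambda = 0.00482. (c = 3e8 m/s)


v = (dlambda/lambda) * c = 0.00482 * 3e8 = 1.446e+06

1.446e+06 m/s


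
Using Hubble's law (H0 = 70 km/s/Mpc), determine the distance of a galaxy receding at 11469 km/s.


d = v / H0 = 11469 / 70 = 163.8429

163.8429 Mpc


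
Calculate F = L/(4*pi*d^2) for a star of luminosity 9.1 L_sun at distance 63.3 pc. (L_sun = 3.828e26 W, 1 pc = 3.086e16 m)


F = L / (4*pi*d^2) = 3.483e+27 / (4*pi*(1.953e+18)^2) = 7.264e-11

7.264e-11 W/m^2


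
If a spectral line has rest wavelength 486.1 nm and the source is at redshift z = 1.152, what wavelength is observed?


lam_obs = lam_emit * (1 + z) = 486.1 * (1 + 1.152) = 1046.0872

1046.0872 nm


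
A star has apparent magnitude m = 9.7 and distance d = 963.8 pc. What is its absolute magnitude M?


M = m - 5*log10(d) + 5 = 9.7 - 5*log10(963.8) + 5 = -0.2199

-0.2199


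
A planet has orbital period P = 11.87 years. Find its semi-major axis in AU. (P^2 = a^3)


a = P^(2/3) = 11.87^(2/3) = 5.2036

5.2036 AU


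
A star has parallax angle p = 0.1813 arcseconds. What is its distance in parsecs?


d = 1/p = 1/0.1813 = 5.5157

5.5157 pc


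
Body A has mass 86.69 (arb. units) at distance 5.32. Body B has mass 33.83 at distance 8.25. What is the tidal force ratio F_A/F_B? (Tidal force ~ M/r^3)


Ratio = (M1/r1^3) / (M2/r2^3) = (86.69/5.32^3) / (33.83/8.25^3) = 9.5564

9.5564


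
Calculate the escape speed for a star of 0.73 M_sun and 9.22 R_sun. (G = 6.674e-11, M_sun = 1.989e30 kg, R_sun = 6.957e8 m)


M = 0.73 * 1.989e30 kg = 1.45197e+30 kg; R = 9.22 * 6.957e8 m = 6.414354e+09 m. v_esc = sqrt(2GM/R) = sqrt(2 * 6.674e-11 * 1.45197e+30 / 6.414354e+09) = 173824.2877

173824.2877 m/s


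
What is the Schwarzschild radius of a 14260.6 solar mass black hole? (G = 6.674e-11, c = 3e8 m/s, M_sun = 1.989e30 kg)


M = 14260.6 * 1.989e30 kg = 2.83643334e+34 kg. rs = 2GM/c^2 = 2 * 6.674e-11 * 2.83643334e+34 / (3e8)^2 = 4.207e+07

4.207e+07 m


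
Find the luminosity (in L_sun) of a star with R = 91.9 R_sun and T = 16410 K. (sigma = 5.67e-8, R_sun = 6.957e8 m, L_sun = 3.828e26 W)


R = 91.9 * 6.957e8 m = 6.393483e+10 m. L = 4*pi*R^2*sigma*T^4 = 4*pi*(6.393483e+10)^2 * 5.67e-8 * 16410^4 = 2.112040669e+32 W. L/L_sun = 2.112040669e+32 / 3.828e26 = 551734.762

551734.762 L_sun


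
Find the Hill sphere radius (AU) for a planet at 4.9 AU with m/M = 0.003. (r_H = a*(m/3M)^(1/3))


r_H = a * (m/3M)^(1/3) = 4.9 * (0.003/3)^(1/3) = 0.49

0.49 AU


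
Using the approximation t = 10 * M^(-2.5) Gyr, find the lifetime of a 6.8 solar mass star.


t = 10 * M^(-2.5) = 10 * 6.8^(-2.5) = 0.0829

0.0829 Gyr


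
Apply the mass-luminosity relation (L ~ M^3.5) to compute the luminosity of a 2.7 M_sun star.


L/L_sun = (M/M_sun)^3.5 = 2.7^3.5 = 32.3425

32.3425 L_sun


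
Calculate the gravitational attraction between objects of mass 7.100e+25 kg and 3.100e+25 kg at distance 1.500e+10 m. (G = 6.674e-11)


F = G*m1*m2/r^2 = 6.674e-11 * 7.100e+25 * 3.100e+25 / (1.500e+10)^2 = 6.674e-11 * 2.201e+51 / 2.250e+20 = 6.529e+20

6.529e+20 N


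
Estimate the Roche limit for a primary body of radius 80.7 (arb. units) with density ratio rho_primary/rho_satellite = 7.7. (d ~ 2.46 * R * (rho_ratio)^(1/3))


d_Roche = 2.46 * 80.7 * 7.7^(1/3) = 392.0176

392.0176


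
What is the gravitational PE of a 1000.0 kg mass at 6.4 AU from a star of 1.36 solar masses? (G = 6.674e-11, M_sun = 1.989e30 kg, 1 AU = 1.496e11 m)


M = 1.36 * 1.989e30 kg = 2.70504e+30 kg; r = 6.4 AU * 1.496e11 m/AU = 9.5744e+11 m. U = -GM*m/r = -(6.674e-11 * 2.70504e+30 * 1000.0) / 9.5744e+11 = -1.886e+11

-1.886e+11 J


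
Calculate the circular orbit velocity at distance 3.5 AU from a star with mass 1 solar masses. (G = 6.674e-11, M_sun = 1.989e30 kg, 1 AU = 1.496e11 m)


v = sqrt(GM/r) = sqrt(6.674e-11 * 1.989e+30 / 5.236e+11) = 15922.4786

15922.4786 m/s


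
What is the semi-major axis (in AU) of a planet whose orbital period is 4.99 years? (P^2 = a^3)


a = P^(2/3) = 4.99^(2/3) = 2.9201

2.9201 AU


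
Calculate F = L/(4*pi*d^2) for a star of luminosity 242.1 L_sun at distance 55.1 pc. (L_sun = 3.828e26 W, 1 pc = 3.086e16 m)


F = L / (4*pi*d^2) = 9.268e+28 / (4*pi*(1.700e+18)^2) = 2.551e-09

2.551e-09 W/m^2


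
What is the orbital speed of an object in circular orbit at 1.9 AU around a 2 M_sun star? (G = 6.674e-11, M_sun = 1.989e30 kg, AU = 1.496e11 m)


v = sqrt(GM/r) = sqrt(6.674e-11 * 3.978e+30 / 2.842e+11) = 30562.079

30562.079 m/s


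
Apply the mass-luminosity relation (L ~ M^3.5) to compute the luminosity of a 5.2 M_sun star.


L/L_sun = (M/M_sun)^3.5 = 5.2^3.5 = 320.6356

320.6356 L_sun


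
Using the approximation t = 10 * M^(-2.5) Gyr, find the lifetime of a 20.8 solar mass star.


t = 10 * M^(-2.5) = 10 * 20.8^(-2.5) = 0.0051

0.0051 Gyr


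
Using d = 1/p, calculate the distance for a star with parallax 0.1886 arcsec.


d = 1/p = 1/0.1886 = 5.3022

5.3022 pc


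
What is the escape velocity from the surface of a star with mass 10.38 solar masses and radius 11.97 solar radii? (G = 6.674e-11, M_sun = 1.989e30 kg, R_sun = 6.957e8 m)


M = 10.38 * 1.989e30 kg = 2.064582e+31 kg; R = 11.97 * 6.957e8 m = 8.327529e+09 m. v_esc = sqrt(2GM/R) = sqrt(2 * 6.674e-11 * 2.064582e+31 / 8.327529e+09) = 575262.5346

575262.5346 m/s


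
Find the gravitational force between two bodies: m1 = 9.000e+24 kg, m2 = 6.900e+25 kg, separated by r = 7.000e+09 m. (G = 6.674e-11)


F = G*m1*m2/r^2 = 6.674e-11 * 9.000e+24 * 6.900e+25 / (7.000e+09)^2 = 6.674e-11 * 6.210e+50 / 4.900e+19 = 8.458e+20

8.458e+20 N


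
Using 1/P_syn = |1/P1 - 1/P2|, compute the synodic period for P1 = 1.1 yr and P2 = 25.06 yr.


1/P_syn = |1/P1 - 1/P2| = |1/1.1 - 1/25.06| => P_syn = 1.1505

1.1505 years


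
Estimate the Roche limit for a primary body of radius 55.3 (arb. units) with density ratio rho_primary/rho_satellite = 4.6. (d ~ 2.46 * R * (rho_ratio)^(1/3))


d_Roche = 2.46 * 55.3 * 4.6^(1/3) = 226.2453

226.2453


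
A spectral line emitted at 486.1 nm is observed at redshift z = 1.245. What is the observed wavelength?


lam_obs = lam_emit * (1 + z) = 486.1 * (1 + 1.245) = 1091.2945

1091.2945 nm


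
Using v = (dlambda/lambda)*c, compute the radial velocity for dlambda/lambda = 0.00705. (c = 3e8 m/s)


v = (dlambda/lambda) * c = 0.00705 * 3e8 = 2.115e+06

2.115e+06 m/s


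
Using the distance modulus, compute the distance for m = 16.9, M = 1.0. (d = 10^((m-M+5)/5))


d = 10^((m - M + 5)/5) = 10^((16.9 - 1.0 + 5)/5) = 15135.6125

15135.6125 pc


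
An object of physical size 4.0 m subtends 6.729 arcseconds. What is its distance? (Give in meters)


D = size / theta_rad, theta_rad = 6.729 * pi/(180*3600) = 3.262e-05, D = 122612.4573

122612.4573 m


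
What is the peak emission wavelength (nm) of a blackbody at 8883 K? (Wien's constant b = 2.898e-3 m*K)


lam_max = b / T = 2.898e-3 / 8883 = 3.262e-07 m = 326.2411 nm

326.2411 nm


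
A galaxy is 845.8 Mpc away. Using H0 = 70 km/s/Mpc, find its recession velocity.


v = H0 * d = 70 * 845.8 = 59206.0

59206.0 km/s


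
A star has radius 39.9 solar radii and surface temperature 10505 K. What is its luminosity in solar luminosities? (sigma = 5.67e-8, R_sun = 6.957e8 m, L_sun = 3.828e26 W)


R = 39.9 * 6.957e8 m = 2.775843e+10 m. L = 4*pi*R^2*sigma*T^4 = 4*pi*(2.775843e+10)^2 * 5.67e-8 * 10505^4 = 6.686008863e+30 W. L/L_sun = 6.686008863e+30 / 3.828e26 = 17466.0629

17466.0629 L_sun


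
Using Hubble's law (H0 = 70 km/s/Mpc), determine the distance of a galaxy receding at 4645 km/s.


d = v / H0 = 4645 / 70 = 66.3571

66.3571 Mpc


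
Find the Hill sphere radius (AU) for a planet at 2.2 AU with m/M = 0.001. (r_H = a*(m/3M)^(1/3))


r_H = a * (m/3M)^(1/3) = 2.2 * (0.001/3)^(1/3) = 0.1525

0.1525 AU


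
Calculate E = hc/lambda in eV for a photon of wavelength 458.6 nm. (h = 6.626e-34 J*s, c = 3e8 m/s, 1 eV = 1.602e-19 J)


E = hc/lambda = 6.626e-34 * 3e8 / 4.586e-07 = 4.334e-19 J = 2.7057 eV

2.7057 eV


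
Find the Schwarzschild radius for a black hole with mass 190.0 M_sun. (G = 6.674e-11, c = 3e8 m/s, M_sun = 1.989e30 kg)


M = 190.0 * 1.989e30 kg = 3.7791e+32 kg. rs = 2GM/c^2 = 2 * 6.674e-11 * 3.7791e+32 / (3e8)^2 = 560482.52

560482.52 m


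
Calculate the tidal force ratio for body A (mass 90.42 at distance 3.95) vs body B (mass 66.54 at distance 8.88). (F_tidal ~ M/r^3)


Ratio = (M1/r1^3) / (M2/r2^3) = (90.42/3.95^3) / (66.54/8.88^3) = 15.4394

15.4394


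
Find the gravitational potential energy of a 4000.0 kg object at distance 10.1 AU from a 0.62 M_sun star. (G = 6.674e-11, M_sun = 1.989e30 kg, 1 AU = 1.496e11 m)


M = 0.62 * 1.989e30 kg = 1.23318e+30 kg; r = 10.1 AU * 1.496e11 m/AU = 1.51096e+12 m. U = -GM*m/r = -(6.674e-11 * 1.23318e+30 * 4000.0) / 1.51096e+12 = -2.179e+11

-2.179e+11 J


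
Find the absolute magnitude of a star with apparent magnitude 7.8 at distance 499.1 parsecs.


M = m - 5*log10(d) + 5 = 7.8 - 5*log10(499.1) + 5 = -0.6909

-0.6909


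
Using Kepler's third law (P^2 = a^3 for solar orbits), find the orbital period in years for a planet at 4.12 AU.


P = a^(3/2) = 4.12^1.5 = 8.3627

8.3627 years


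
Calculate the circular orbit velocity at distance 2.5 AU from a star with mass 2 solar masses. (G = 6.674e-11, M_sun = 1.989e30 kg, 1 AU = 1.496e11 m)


v = sqrt(GM/r) = sqrt(6.674e-11 * 3.978e+30 / 3.740e+11) = 26643.4027

26643.4027 m/s


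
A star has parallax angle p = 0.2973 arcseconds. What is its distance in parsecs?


d = 1/p = 1/0.2973 = 3.3636

3.3636 pc


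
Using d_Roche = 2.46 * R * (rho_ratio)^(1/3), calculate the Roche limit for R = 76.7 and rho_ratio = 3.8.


d_Roche = 2.46 * 76.7 * 3.8^(1/3) = 294.4365

294.4365


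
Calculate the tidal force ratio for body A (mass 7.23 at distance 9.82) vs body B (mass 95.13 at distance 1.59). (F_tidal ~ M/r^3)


Ratio = (M1/r1^3) / (M2/r2^3) = (7.23/9.82^3) / (95.13/1.59^3) = 3.226e-04

3.226e-04


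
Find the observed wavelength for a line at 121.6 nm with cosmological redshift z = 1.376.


lam_obs = lam_emit * (1 + z) = 121.6 * (1 + 1.376) = 288.9216

288.9216 nm


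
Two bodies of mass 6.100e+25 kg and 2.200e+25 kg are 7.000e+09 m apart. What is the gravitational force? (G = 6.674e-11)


F = G*m1*m2/r^2 = 6.674e-11 * 6.100e+25 * 2.200e+25 / (7.000e+09)^2 = 6.674e-11 * 1.342e+51 / 4.900e+19 = 1.828e+21

1.828e+21 N


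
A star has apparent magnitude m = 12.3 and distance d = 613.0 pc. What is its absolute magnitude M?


M = m - 5*log10(d) + 5 = 12.3 - 5*log10(613.0) + 5 = 3.3627

3.3627


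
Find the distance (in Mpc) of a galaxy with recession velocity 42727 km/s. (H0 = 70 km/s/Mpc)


d = v / H0 = 42727 / 70 = 610.3857

610.3857 Mpc


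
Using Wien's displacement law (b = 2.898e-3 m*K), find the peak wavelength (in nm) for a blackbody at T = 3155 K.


lam_max = b / T = 2.898e-3 / 3155 = 9.185e-07 m = 918.542 nm

918.542 nm


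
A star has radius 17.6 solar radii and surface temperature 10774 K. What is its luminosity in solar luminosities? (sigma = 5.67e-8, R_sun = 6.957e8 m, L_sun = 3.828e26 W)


R = 17.6 * 6.957e8 m = 1.224432e+10 m. L = 4*pi*R^2*sigma*T^4 = 4*pi*(1.224432e+10)^2 * 5.67e-8 * 10774^4 = 1.439362389e+30 W. L/L_sun = 1.439362389e+30 / 3.828e26 = 3760.0898

3760.0898 L_sun


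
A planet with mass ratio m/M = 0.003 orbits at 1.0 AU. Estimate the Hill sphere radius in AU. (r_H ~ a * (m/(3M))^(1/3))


r_H = a * (m/3M)^(1/3) = 1.0 * (0.003/3)^(1/3) = 0.1

0.1 AU


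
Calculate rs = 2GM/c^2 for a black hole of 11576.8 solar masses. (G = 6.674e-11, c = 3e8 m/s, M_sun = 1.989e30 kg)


M = 11576.8 * 1.989e30 kg = 2.30262552e+34 kg. rs = 2GM/c^2 = 2 * 6.674e-11 * 2.30262552e+34 / (3e8)^2 = 3.415e+07

3.415e+07 m


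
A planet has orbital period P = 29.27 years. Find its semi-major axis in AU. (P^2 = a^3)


a = P^(2/3) = 29.27^(2/3) = 9.4976

9.4976 AU


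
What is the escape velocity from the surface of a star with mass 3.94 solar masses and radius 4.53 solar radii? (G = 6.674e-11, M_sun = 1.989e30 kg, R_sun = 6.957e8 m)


M = 3.94 * 1.989e30 kg = 7.83666e+30 kg; R = 4.53 * 6.957e8 m = 3.151521e+09 m. v_esc = sqrt(2GM/R) = sqrt(2 * 6.674e-11 * 7.83666e+30 / 3.151521e+09) = 576120.7253

576120.7253 m/s


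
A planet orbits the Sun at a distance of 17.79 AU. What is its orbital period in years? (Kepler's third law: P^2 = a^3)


P = a^(3/2) = 17.79^1.5 = 75.035

75.035 years


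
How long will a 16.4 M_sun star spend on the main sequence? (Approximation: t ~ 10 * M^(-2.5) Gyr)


t = 10 * M^(-2.5) = 10 * 16.4^(-2.5) = 0.0092

0.0092 Gyr


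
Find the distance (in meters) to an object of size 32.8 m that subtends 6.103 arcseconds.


D = size / theta_rad, theta_rad = 6.103 * pi/(180*3600) = 2.959e-05, D = 1.109e+06

1.109e+06 m


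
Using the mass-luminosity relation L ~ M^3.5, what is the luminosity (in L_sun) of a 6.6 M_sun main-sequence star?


L/L_sun = (M/M_sun)^3.5 = 6.6^3.5 = 738.5906

738.5906 L_sun


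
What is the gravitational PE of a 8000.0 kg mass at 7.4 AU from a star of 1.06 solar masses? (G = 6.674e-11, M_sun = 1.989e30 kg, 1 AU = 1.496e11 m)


M = 1.06 * 1.989e30 kg = 2.10834e+30 kg; r = 7.4 AU * 1.496e11 m/AU = 1.10704e+12 m. U = -GM*m/r = -(6.674e-11 * 2.10834e+30 * 8000.0) / 1.10704e+12 = -1.017e+12

-1.017e+12 J


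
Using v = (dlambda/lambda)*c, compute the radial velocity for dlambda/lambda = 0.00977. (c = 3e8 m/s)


v = (dlambda/lambda) * c = 0.00977 * 3e8 = 2.931e+06

2.931e+06 m/s


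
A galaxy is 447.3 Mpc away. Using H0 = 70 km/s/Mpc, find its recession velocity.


v = H0 * d = 70 * 447.3 = 31311.0

31311.0 km/s


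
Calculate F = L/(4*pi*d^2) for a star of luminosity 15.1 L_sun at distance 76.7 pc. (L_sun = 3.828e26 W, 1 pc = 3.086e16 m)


F = L / (4*pi*d^2) = 5.780e+27 / (4*pi*(2.367e+18)^2) = 8.210e-11

8.210e-11 W/m^2


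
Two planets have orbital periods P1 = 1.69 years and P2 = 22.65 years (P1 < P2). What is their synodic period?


1/P_syn = |1/P1 - 1/P2| = |1/1.69 - 1/22.65| => P_syn = 1.8263

1.8263 years


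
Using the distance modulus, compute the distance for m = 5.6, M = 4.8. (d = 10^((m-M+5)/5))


d = 10^((m - M + 5)/5) = 10^((5.6 - 4.8 + 5)/5) = 14.4544

14.4544 pc


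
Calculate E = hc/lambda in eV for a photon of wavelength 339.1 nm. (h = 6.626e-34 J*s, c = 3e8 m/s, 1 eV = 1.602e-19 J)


E = hc/lambda = 6.626e-34 * 3e8 / 3.391e-07 = 5.862e-19 J = 3.6592 eV

3.6592 eV


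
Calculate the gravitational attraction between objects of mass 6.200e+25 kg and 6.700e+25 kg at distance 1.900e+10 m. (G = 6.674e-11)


F = G*m1*m2/r^2 = 6.674e-11 * 6.200e+25 * 6.700e+25 / (1.900e+10)^2 = 6.674e-11 * 4.154e+51 / 3.610e+20 = 7.680e+20

7.680e+20 N


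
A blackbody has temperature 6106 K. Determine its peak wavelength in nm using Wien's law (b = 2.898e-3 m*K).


lam_max = b / T = 2.898e-3 / 6106 = 4.746e-07 m = 474.6151 nm

474.6151 nm


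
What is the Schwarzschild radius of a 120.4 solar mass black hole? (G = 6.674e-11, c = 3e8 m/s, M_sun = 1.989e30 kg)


M = 120.4 * 1.989e30 kg = 2.394756e+32 kg. rs = 2GM/c^2 = 2 * 6.674e-11 * 2.394756e+32 / (3e8)^2 = 355168.9232

355168.9232 m


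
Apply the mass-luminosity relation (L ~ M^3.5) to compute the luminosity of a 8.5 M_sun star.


L/L_sun = (M/M_sun)^3.5 = 8.5^3.5 = 1790.4667

1790.4667 L_sun


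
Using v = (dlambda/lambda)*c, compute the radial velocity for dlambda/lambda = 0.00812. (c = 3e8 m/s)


v = (dlambda/lambda) * c = 0.00812 * 3e8 = 2.436e+06

2.436e+06 m/s


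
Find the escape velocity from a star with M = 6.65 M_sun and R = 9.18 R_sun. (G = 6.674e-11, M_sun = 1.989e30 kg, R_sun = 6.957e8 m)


M = 6.65 * 1.989e30 kg = 1.322685e+31 kg; R = 9.18 * 6.957e8 m = 6.386526e+09 m. v_esc = sqrt(2GM/R) = sqrt(2 * 6.674e-11 * 1.322685e+31 / 6.386526e+09) = 525779.8896

525779.8896 m/s


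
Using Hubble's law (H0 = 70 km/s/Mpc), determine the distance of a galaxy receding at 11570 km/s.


d = v / H0 = 11570 / 70 = 165.2857

165.2857 Mpc


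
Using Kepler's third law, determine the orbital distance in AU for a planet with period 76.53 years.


a = P^(2/3) = 76.53^(2/3) = 18.0255

18.0255 AU


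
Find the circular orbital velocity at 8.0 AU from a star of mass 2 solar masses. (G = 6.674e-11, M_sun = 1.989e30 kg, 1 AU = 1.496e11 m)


v = sqrt(GM/r) = sqrt(6.674e-11 * 3.978e+30 / 1.197e+12) = 14894.1149

14894.1149 m/s


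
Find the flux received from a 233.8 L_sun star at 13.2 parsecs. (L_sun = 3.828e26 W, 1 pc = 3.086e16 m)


F = L / (4*pi*d^2) = 8.950e+28 / (4*pi*(4.074e+17)^2) = 4.292e-08

4.292e-08 W/m^2


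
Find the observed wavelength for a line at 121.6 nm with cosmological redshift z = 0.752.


lam_obs = lam_emit * (1 + z) = 121.6 * (1 + 0.752) = 213.0432

213.0432 nm


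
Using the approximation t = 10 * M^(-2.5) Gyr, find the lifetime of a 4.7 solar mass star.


t = 10 * M^(-2.5) = 10 * 4.7^(-2.5) = 0.2088

0.2088 Gyr


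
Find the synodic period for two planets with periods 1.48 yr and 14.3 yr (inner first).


1/P_syn = |1/P1 - 1/P2| = |1/1.48 - 1/14.3| => P_syn = 1.6509

1.6509 years


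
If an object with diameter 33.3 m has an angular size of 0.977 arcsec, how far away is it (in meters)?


D = size / theta_rad, theta_rad = 0.977 * pi/(180*3600) = 4.737e-06, D = 7.030e+06

7.030e+06 m


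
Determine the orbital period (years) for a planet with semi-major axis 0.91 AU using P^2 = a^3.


P = a^(3/2) = 0.91^1.5 = 0.8681

0.8681 years


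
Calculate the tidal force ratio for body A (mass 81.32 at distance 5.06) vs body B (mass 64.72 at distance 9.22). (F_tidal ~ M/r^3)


Ratio = (M1/r1^3) / (M2/r2^3) = (81.32/5.06^3) / (64.72/9.22^3) = 7.6015

7.6015


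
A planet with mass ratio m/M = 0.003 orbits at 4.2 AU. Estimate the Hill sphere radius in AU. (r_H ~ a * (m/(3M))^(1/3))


r_H = a * (m/3M)^(1/3) = 4.2 * (0.003/3)^(1/3) = 0.42

0.42 AU


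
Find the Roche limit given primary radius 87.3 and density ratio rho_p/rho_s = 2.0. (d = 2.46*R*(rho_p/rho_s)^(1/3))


d_Roche = 2.46 * 87.3 * 2.0^(1/3) = 270.5781

270.5781


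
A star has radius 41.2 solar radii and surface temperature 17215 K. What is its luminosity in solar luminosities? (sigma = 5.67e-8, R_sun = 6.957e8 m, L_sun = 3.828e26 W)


R = 41.2 * 6.957e8 m = 2.866284e+10 m. L = 4*pi*R^2*sigma*T^4 = 4*pi*(2.866284e+10)^2 * 5.67e-8 * 17215^4 = 5.141140467e+31 W. L/L_sun = 5.141140467e+31 / 3.828e26 = 134303.565

134303.565 L_sun


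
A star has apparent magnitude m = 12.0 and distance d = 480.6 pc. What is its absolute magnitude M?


M = m - 5*log10(d) + 5 = 12.0 - 5*log10(480.6) + 5 = 3.5911

3.5911


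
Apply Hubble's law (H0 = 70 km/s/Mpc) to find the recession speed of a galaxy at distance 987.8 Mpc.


v = H0 * d = 70 * 987.8 = 69146.0

69146.0 km/s


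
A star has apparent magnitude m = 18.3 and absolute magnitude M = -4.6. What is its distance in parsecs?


d = 10^((m - M + 5)/5) = 10^((18.3 - -4.6 + 5)/5) = 380189.3963

380189.3963 pc


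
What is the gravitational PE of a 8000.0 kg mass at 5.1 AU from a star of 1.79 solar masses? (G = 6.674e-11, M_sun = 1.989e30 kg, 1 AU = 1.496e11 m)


M = 1.79 * 1.989e30 kg = 3.56031e+30 kg; r = 5.1 AU * 1.496e11 m/AU = 7.6296e+11 m. U = -GM*m/r = -(6.674e-11 * 3.56031e+30 * 8000.0) / 7.6296e+11 = -2.492e+12

-2.492e+12 J


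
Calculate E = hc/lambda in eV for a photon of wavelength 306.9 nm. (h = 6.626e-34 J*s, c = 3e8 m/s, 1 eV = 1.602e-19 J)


E = hc/lambda = 6.626e-34 * 3e8 / 3.069e-07 = 6.477e-19 J = 4.0431 eV

4.0431 eV


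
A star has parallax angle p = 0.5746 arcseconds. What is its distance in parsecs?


d = 1/p = 1/0.5746 = 1.7403

1.7403 pc


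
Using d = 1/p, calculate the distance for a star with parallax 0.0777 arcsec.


d = 1/p = 1/0.0777 = 12.87

12.87 pc


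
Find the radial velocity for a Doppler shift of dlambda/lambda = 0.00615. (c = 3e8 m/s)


v = (dlambda/lambda) * c = 0.00615 * 3e8 = 1.845e+06

1.845e+06 m/s


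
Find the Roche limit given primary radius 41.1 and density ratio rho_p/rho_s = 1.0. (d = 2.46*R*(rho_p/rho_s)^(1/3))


d_Roche = 2.46 * 41.1 * 1.0^(1/3) = 101.106

101.106


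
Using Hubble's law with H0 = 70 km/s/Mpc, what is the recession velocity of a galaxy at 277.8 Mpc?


v = H0 * d = 70 * 277.8 = 19446.0

19446.0 km/s


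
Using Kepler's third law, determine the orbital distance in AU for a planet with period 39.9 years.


a = P^(2/3) = 39.9^(2/3) = 11.6766

11.6766 AU


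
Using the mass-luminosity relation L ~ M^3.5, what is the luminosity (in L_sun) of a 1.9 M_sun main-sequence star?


L/L_sun = (M/M_sun)^3.5 = 1.9^3.5 = 9.4545

9.4545 L_sun


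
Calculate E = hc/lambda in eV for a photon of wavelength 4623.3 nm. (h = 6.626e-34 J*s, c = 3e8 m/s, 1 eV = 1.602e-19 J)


E = hc/lambda = 6.626e-34 * 3e8 / 4.623e-06 = 4.300e-20 J = 0.2684 eV

0.2684 eV


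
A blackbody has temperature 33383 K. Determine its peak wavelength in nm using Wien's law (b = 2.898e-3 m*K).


lam_max = b / T = 2.898e-3 / 33383 = 8.681e-08 m = 86.8107 nm

86.8107 nm


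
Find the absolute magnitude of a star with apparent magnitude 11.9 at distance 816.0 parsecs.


M = m - 5*log10(d) + 5 = 11.9 - 5*log10(816.0) + 5 = 2.3415

2.3415


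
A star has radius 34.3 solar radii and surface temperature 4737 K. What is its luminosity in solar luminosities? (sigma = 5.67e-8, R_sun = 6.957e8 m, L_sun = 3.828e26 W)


R = 34.3 * 6.957e8 m = 2.386251e+10 m. L = 4*pi*R^2*sigma*T^4 = 4*pi*(2.386251e+10)^2 * 5.67e-8 * 4737^4 = 2.042860488e+29 W. L/L_sun = 2.042860488e+29 / 3.828e26 = 533.6626

533.6626 L_sun


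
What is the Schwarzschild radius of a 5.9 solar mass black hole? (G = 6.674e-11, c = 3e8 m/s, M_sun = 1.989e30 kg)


M = 5.9 * 1.989e30 kg = 1.17351e+31 kg. rs = 2GM/c^2 = 2 * 6.674e-11 * 1.17351e+31 / (3e8)^2 = 17404.4572

17404.4572 m


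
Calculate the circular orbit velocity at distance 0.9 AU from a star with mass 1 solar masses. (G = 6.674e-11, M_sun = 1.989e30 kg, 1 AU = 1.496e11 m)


v = sqrt(GM/r) = sqrt(6.674e-11 * 1.989e+30 / 1.346e+11) = 31399.5512

31399.5512 m/s


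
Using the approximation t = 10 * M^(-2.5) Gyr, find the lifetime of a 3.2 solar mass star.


t = 10 * M^(-2.5) = 10 * 3.2^(-2.5) = 0.5459

0.5459 Gyr


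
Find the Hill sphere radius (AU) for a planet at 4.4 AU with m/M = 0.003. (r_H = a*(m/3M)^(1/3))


r_H = a * (m/3M)^(1/3) = 4.4 * (0.003/3)^(1/3) = 0.44

0.44 AU
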